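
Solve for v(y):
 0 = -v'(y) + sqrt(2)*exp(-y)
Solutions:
 v(y) = C1 - sqrt(2)*exp(-y)


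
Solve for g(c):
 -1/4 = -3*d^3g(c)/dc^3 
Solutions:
 g(c) = C1 + C2*c + C3*c^2 + c^3/72


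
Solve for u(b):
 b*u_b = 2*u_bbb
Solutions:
 u(b) = C1 + Integral(C2*airyai(2^(2/3)*b/2) + C3*airybi(2^(2/3)*b/2), b)


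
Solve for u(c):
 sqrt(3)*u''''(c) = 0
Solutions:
 u(c) = C1 + C2*c + C3*c^2 + C4*c^3


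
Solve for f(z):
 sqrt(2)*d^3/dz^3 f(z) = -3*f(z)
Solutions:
 f(z) = C3*exp(-2^(5/6)*3^(1/3)*z/2) + (C1*sin(6^(5/6)*z/4) + C2*cos(6^(5/6)*z/4))*exp(2^(5/6)*3^(1/3)*z/4)


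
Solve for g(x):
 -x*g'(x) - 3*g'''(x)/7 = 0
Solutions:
 g(x) = C1 + Integral(C2*airyai(-3^(2/3)*7^(1/3)*x/3) + C3*airybi(-3^(2/3)*7^(1/3)*x/3), x)


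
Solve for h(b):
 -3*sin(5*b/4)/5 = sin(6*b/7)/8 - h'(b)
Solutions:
 h(b) = C1 - 7*cos(6*b/7)/48 - 12*cos(5*b/4)/25


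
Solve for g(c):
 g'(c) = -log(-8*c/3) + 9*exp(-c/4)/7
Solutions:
 g(c) = C1 - c*log(-c) + c*(-3*log(2) + 1 + log(3)) - 36*exp(-c/4)/7


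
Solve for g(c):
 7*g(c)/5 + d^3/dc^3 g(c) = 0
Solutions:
 g(c) = C3*exp(-5^(2/3)*7^(1/3)*c/5) + (C1*sin(sqrt(3)*5^(2/3)*7^(1/3)*c/10) + C2*cos(sqrt(3)*5^(2/3)*7^(1/3)*c/10))*exp(5^(2/3)*7^(1/3)*c/10)


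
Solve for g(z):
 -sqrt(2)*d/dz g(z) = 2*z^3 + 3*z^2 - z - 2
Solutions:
 g(z) = C1 - sqrt(2)*z^4/4 - sqrt(2)*z^3/2 + sqrt(2)*z^2/4 + sqrt(2)*z


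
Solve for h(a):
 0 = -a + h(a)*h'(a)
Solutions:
 h(a) = -sqrt(C1 + a^2)
 h(a) = sqrt(C1 + a^2)


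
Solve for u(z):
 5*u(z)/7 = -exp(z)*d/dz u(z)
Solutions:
 u(z) = C1*exp(5*exp(-z)/7)


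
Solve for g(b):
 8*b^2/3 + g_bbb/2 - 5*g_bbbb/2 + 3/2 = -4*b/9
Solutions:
 g(b) = C1 + C2*b + C3*b^2 + C4*exp(b/5) - 4*b^5/45 - 61*b^4/27 - 2467*b^3/54


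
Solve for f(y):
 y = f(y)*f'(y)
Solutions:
 f(y) = -sqrt(C1 + y^2)
 f(y) = sqrt(C1 + y^2)


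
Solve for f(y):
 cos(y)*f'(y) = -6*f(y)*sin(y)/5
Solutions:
 f(y) = C1*cos(y)^(6/5)


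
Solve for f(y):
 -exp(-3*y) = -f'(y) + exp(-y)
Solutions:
 f(y) = C1 - exp(-y) - exp(-3*y)/3


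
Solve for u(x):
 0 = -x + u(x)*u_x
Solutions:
 u(x) = -sqrt(C1 + x^2)
 u(x) = sqrt(C1 + x^2)


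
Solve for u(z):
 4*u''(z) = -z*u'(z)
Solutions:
 u(z) = C1 + C2*erf(sqrt(2)*z/4)


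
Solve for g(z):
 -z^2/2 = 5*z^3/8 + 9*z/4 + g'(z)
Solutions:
 g(z) = C1 - 5*z^4/32 - z^3/6 - 9*z^2/8


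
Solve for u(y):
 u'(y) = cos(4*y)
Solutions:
 u(y) = C1 + sin(4*y)/4


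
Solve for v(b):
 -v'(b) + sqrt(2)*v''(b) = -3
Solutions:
 v(b) = C1 + C2*exp(sqrt(2)*b/2) + 3*b


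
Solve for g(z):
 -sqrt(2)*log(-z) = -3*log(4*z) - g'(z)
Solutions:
 g(z) = C1 - z*(3 - sqrt(2))*log(z) + z*(-6*log(2) - sqrt(2) + 3 + sqrt(2)*I*pi)


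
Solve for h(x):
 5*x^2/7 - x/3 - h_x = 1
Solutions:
 h(x) = C1 + 5*x^3/21 - x^2/6 - x


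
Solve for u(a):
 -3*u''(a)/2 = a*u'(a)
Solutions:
 u(a) = C1 + C2*erf(sqrt(3)*a/3)


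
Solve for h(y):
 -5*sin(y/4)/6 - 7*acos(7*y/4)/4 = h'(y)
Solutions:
 h(y) = C1 - 7*y*acos(7*y/4)/4 + sqrt(16 - 49*y^2)/4 + 10*cos(y/4)/3


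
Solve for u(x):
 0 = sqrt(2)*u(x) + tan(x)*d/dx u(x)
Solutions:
 u(x) = C1/sin(x)^(sqrt(2))


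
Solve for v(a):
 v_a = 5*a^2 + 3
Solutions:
 v(a) = C1 + 5*a^3/3 + 3*a


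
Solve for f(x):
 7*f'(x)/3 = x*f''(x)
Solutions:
 f(x) = C1 + C2*x^(10/3)


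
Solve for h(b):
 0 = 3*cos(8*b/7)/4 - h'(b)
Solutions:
 h(b) = C1 + 21*sin(8*b/7)/32


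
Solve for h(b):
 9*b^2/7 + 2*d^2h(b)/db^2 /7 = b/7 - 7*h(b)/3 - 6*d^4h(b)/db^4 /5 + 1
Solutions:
 h(b) = -27*b^2/49 + 3*b/49 + (C1*sin(2^(3/4)*sqrt(3)*35^(1/4)*b*cos(atan(sqrt(3405)/5)/2)/6) + C2*cos(2^(3/4)*sqrt(3)*35^(1/4)*b*cos(atan(sqrt(3405)/5)/2)/6))*exp(-2^(3/4)*sqrt(3)*35^(1/4)*b*sin(atan(sqrt(3405)/5)/2)/6) + (C3*sin(2^(3/4)*sqrt(3)*35^(1/4)*b*cos(atan(sqrt(3405)/5)/2)/6) + C4*cos(2^(3/4)*sqrt(3)*35^(1/4)*b*cos(atan(sqrt(3405)/5)/2)/6))*exp(2^(3/4)*sqrt(3)*35^(1/4)*b*sin(atan(sqrt(3405)/5)/2)/6) + 1353/2401


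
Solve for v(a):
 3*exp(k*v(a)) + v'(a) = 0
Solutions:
 v(a) = Piecewise((log(1/(C1*k + 3*a*k))/k, Ne(k, 0)), (nan, True))
 v(a) = Piecewise((C1 - 3*a, Eq(k, 0)), (nan, True))


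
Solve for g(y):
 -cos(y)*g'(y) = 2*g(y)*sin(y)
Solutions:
 g(y) = C1*cos(y)^2


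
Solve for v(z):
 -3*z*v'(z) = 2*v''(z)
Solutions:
 v(z) = C1 + C2*erf(sqrt(3)*z/2)


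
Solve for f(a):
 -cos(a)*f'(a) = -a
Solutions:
 f(a) = C1 + Integral(a/cos(a), a)


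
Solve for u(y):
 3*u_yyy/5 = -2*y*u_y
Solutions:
 u(y) = C1 + Integral(C2*airyai(-10^(1/3)*3^(2/3)*y/3) + C3*airybi(-10^(1/3)*3^(2/3)*y/3), y)


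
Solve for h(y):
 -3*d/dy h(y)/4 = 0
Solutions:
 h(y) = C1


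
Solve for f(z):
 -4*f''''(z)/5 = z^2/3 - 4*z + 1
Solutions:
 f(z) = C1 + C2*z + C3*z^2 + C4*z^3 - z^6/864 + z^5/24 - 5*z^4/96


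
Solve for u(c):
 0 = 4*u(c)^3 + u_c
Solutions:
 u(c) = -sqrt(2)*sqrt(-1/(C1 - 4*c))/2
 u(c) = sqrt(2)*sqrt(-1/(C1 - 4*c))/2


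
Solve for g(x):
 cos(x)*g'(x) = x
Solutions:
 g(x) = C1 + Integral(x/cos(x), x)


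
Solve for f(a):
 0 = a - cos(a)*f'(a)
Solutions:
 f(a) = C1 + Integral(a/cos(a), a)


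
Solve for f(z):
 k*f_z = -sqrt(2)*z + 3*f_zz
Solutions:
 f(z) = C1 + C2*exp(k*z/3) - sqrt(2)*z^2/(2*k) - 3*sqrt(2)*z/k^2


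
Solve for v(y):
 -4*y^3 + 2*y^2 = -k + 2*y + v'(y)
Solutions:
 v(y) = C1 + k*y - y^4 + 2*y^3/3 - y^2


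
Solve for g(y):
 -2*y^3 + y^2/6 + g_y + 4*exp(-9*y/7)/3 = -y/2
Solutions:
 g(y) = C1 + y^4/2 - y^3/18 - y^2/4 + 28*exp(-9*y/7)/27


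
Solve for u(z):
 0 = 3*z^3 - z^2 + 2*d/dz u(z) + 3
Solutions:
 u(z) = C1 - 3*z^4/8 + z^3/6 - 3*z/2


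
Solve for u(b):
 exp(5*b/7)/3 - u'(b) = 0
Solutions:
 u(b) = C1 + 7*exp(5*b/7)/15


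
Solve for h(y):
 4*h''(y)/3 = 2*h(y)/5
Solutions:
 h(y) = C1*exp(-sqrt(30)*y/10) + C2*exp(sqrt(30)*y/10)


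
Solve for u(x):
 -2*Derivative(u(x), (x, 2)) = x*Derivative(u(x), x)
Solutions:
 u(x) = C1 + C2*erf(x/2)


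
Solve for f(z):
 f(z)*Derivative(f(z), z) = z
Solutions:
 f(z) = -sqrt(C1 + z^2)
 f(z) = sqrt(C1 + z^2)


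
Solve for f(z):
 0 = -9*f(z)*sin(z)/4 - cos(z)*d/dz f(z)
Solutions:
 f(z) = C1*cos(z)^(9/4)


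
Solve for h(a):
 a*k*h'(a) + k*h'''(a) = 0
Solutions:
 h(a) = C1 + Integral(C2*airyai(-a) + C3*airybi(-a), a)


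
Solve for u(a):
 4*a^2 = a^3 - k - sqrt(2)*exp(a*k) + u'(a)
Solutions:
 u(a) = C1 - a^4/4 + 4*a^3/3 + a*k + sqrt(2)*exp(a*k)/k


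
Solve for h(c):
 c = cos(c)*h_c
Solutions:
 h(c) = C1 + Integral(c/cos(c), c)


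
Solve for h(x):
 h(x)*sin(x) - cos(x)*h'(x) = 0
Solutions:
 h(x) = C1/cos(x)


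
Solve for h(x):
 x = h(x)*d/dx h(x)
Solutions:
 h(x) = -sqrt(C1 + x^2)
 h(x) = sqrt(C1 + x^2)


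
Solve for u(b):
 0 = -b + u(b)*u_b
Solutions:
 u(b) = -sqrt(C1 + b^2)
 u(b) = sqrt(C1 + b^2)


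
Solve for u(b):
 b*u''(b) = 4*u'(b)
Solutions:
 u(b) = C1 + C2*b^5


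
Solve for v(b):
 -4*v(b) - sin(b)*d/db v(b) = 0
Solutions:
 v(b) = C1*(cos(b)^2 + 2*cos(b) + 1)/(cos(b)^2 - 2*cos(b) + 1)


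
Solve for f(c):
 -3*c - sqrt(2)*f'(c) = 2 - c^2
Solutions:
 f(c) = C1 + sqrt(2)*c^3/6 - 3*sqrt(2)*c^2/4 - sqrt(2)*c


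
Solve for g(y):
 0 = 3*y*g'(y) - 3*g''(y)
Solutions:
 g(y) = C1 + C2*erfi(sqrt(2)*y/2)


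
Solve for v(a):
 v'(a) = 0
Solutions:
 v(a) = C1


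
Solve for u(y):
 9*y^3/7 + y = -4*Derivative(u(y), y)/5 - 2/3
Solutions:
 u(y) = C1 - 45*y^4/112 - 5*y^2/8 - 5*y/6


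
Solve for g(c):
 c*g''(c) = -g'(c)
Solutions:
 g(c) = C1 + C2*log(c)


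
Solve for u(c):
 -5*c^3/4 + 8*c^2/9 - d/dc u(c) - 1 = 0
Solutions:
 u(c) = C1 - 5*c^4/16 + 8*c^3/27 - c


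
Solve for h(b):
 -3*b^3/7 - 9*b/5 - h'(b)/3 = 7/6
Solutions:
 h(b) = C1 - 9*b^4/28 - 27*b^2/10 - 7*b/2


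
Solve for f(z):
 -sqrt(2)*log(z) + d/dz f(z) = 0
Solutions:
 f(z) = C1 + sqrt(2)*z*log(z) - sqrt(2)*z


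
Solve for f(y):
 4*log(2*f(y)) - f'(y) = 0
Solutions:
 -Integral(1/(log(_y) + log(2)), (_y, f(y)))/4 = C1 - y


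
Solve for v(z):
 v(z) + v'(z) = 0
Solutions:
 v(z) = C1*exp(-z)


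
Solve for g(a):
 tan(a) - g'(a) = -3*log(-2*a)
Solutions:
 g(a) = C1 + 3*a*log(-a) - 3*a + 3*a*log(2) - log(cos(a))


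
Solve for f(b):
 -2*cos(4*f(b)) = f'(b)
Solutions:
 f(b) = -asin((C1 + exp(16*b))/(C1 - exp(16*b)))/4 + pi/4
 f(b) = asin((C1 + exp(16*b))/(C1 - exp(16*b)))/4


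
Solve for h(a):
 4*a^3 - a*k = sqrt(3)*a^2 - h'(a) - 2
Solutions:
 h(a) = C1 - a^4 + sqrt(3)*a^3/3 + a^2*k/2 - 2*a


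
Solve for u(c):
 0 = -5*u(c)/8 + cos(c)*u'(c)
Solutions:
 u(c) = C1*(sin(c) + 1)^(5/16)/(sin(c) - 1)^(5/16)


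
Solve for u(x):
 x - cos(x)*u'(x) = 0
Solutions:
 u(x) = C1 + Integral(x/cos(x), x)


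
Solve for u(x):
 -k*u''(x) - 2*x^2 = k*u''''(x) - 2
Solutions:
 u(x) = C1 + C2*x + C3*exp(-I*x) + C4*exp(I*x) - x^4/(6*k) + 3*x^2/k


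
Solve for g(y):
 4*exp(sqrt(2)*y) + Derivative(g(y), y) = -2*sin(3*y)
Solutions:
 g(y) = C1 - 2*sqrt(2)*exp(sqrt(2)*y) + 2*cos(3*y)/3


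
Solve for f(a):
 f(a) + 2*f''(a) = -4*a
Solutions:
 f(a) = C1*sin(sqrt(2)*a/2) + C2*cos(sqrt(2)*a/2) - 4*a


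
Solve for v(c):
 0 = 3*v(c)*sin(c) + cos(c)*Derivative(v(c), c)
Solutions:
 v(c) = C1*cos(c)^3


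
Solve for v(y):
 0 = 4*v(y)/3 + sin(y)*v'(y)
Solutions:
 v(y) = C1*(cos(y) + 1)^(2/3)/(cos(y) - 1)^(2/3)


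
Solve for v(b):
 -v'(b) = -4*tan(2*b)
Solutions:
 v(b) = C1 - 2*log(cos(2*b))


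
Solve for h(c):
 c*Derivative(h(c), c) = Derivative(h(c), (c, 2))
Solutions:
 h(c) = C1 + C2*erfi(sqrt(2)*c/2)


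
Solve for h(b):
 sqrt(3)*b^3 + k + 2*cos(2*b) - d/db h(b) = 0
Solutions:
 h(b) = C1 + sqrt(3)*b^4/4 + b*k + sin(2*b)


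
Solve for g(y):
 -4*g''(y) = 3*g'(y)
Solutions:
 g(y) = C1 + C2*exp(-3*y/4)


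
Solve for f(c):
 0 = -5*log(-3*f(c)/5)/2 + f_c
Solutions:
 -2*Integral(1/(log(-_y) - log(5) + log(3)), (_y, f(c)))/5 = C1 - c


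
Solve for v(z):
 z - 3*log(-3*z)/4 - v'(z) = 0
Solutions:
 v(z) = C1 + z^2/2 - 3*z*log(-z)/4 + 3*z*(1 - log(3))/4


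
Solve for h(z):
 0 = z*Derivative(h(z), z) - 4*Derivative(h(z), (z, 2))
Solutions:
 h(z) = C1 + C2*erfi(sqrt(2)*z/4)


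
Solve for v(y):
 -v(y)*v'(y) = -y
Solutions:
 v(y) = -sqrt(C1 + y^2)
 v(y) = sqrt(C1 + y^2)


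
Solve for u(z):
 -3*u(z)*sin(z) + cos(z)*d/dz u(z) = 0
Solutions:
 u(z) = C1/cos(z)^3


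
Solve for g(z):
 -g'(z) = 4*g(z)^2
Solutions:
 g(z) = 1/(C1 + 4*z)


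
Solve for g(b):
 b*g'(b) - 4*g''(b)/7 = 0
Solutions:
 g(b) = C1 + C2*erfi(sqrt(14)*b/4)


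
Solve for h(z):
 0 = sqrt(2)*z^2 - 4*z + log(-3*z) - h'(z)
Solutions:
 h(z) = C1 + sqrt(2)*z^3/3 - 2*z^2 + z*log(-z) + z*(-1 + log(3))


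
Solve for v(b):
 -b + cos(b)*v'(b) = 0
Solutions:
 v(b) = C1 + Integral(b/cos(b), b)


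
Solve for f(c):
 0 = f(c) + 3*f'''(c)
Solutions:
 f(c) = C3*exp(-3^(2/3)*c/3) + (C1*sin(3^(1/6)*c/2) + C2*cos(3^(1/6)*c/2))*exp(3^(2/3)*c/6)


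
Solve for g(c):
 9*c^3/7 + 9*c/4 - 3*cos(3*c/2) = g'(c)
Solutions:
 g(c) = C1 + 9*c^4/28 + 9*c^2/8 - 2*sin(3*c/2)


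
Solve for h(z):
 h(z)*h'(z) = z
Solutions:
 h(z) = -sqrt(C1 + z^2)
 h(z) = sqrt(C1 + z^2)


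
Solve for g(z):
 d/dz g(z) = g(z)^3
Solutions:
 g(z) = -sqrt(2)*sqrt(-1/(C1 + z))/2
 g(z) = sqrt(2)*sqrt(-1/(C1 + z))/2


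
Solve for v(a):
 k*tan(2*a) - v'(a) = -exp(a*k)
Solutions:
 v(a) = C1 - k*log(cos(2*a))/2 + Piecewise((exp(a*k)/k, Ne(k, 0)), (a, True))


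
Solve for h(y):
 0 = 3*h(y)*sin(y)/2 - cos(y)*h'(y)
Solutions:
 h(y) = C1/cos(y)^(3/2)


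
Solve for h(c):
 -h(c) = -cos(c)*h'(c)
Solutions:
 h(c) = C1*sqrt(sin(c) + 1)/sqrt(sin(c) - 1)


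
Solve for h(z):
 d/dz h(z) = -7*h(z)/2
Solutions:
 h(z) = C1*exp(-7*z/2)


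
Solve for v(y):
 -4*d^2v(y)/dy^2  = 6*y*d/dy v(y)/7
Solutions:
 v(y) = C1 + C2*erf(sqrt(21)*y/14)


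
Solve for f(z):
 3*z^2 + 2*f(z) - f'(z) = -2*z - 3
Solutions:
 f(z) = C1*exp(2*z) - 3*z^2/2 - 5*z/2 - 11/4


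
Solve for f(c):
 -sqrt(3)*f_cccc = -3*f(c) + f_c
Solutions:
 f(c) = (C1/sqrt(exp(c*sqrt(-6^(2/3)*(1 + sqrt(1 + 256*sqrt(3)))^(1/3)/6 + 4*2^(1/3)*3^(5/6)/(3*(1 + sqrt(1 + 256*sqrt(3)))^(1/3)) + 2*sqrt(2)/sqrt(-8*2^(1/3)*3^(5/6)/(1 + sqrt(1 + 256*sqrt(3)))^(1/3) + 6^(2/3)*(1 + sqrt(1 + 256*sqrt(3)))^(1/3))))) + C2*sqrt(exp(c*sqrt(-6^(2/3)*(1 + sqrt(1 + 256*sqrt(3)))^(1/3)/6 + 4*2^(1/3)*3^(5/6)/(3*(1 + sqrt(1 + 256*sqrt(3)))^(1/3)) + 2*sqrt(2)/sqrt(-8*2^(1/3)*3^(5/6)/(1 + sqrt(1 + 256*sqrt(3)))^(1/3) + 6^(2/3)*(1 + sqrt(1 + 256*sqrt(3)))^(1/3))))))*exp(-sqrt(6)*c*sqrt(-8*2^(1/3)*3^(5/6)/(1 + sqrt(1 + 256*sqrt(3)))^(1/3) + 6^(2/3)*(1 + sqrt(1 + 256*sqrt(3)))^(1/3))/12) + (C3*sin(c*sqrt(-4*2^(1/3)*3^(5/6)/(3*(1 + sqrt(1 + 256*sqrt(3)))^(1/3)) + 6^(2/3)*(1 + sqrt(1 + 256*sqrt(3)))^(1/3)/6 + 2*sqrt(2)/sqrt(-8*2^(1/3)*3^(5/6)/(1 + sqrt(1 + 256*sqrt(3)))^(1/3) + 6^(2/3)*(1 + sqrt(1 + 256*sqrt(3)))^(1/3)))/2) + C4*cos(c*sqrt(-4*2^(1/3)*3^(5/6)/(3*(1 + sqrt(1 + 256*sqrt(3)))^(1/3)) + 6^(2/3)*(1 + sqrt(1 + 256*sqrt(3)))^(1/3)/6 + 2*sqrt(2)/sqrt(-8*2^(1/3)*3^(5/6)/(1 + sqrt(1 + 256*sqrt(3)))^(1/3) + 6^(2/3)*(1 + sqrt(1 + 256*sqrt(3)))^(1/3)))/2))*exp(sqrt(6)*c*sqrt(-8*2^(1/3)*3^(5/6)/(1 + sqrt(1 + 256*sqrt(3)))^(1/3) + 6^(2/3)*(1 + sqrt(1 + 256*sqrt(3)))^(1/3))/12)


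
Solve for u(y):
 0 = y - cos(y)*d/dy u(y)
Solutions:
 u(y) = C1 + Integral(y/cos(y), y)


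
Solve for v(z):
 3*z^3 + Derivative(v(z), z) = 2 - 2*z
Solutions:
 v(z) = C1 - 3*z^4/4 - z^2 + 2*z


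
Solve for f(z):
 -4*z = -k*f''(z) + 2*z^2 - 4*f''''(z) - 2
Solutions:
 f(z) = C1 + C2*z + C3*exp(-z*sqrt(-k)/2) + C4*exp(z*sqrt(-k)/2) + z^4/(6*k) + 2*z^3/(3*k) + z^2*(-1 - 8/k)/k


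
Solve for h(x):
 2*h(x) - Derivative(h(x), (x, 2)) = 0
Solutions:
 h(x) = C1*exp(-sqrt(2)*x) + C2*exp(sqrt(2)*x)


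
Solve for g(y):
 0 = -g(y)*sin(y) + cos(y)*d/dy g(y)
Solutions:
 g(y) = C1/cos(y)


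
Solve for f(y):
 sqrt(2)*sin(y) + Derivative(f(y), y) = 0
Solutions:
 f(y) = C1 + sqrt(2)*cos(y)


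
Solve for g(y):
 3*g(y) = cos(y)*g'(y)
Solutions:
 g(y) = C1*(sin(y) + 1)^(3/2)/(sin(y) - 1)^(3/2)


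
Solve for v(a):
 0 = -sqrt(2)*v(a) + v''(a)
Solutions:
 v(a) = C1*exp(-2^(1/4)*a) + C2*exp(2^(1/4)*a)


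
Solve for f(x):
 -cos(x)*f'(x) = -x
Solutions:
 f(x) = C1 + Integral(x/cos(x), x)


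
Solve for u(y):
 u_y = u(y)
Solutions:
 u(y) = C1*exp(y)


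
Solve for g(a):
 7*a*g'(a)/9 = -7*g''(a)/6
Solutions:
 g(a) = C1 + C2*erf(sqrt(3)*a/3)


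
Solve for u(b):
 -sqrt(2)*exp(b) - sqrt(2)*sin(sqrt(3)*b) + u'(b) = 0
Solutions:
 u(b) = C1 + sqrt(2)*exp(b) - sqrt(6)*cos(sqrt(3)*b)/3


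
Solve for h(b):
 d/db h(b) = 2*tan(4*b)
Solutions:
 h(b) = C1 - log(cos(4*b))/2


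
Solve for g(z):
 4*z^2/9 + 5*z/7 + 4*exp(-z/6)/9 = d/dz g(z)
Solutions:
 g(z) = C1 + 4*z^3/27 + 5*z^2/14 - 8*exp(-z/6)/3


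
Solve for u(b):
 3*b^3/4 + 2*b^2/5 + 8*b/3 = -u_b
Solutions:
 u(b) = C1 - 3*b^4/16 - 2*b^3/15 - 4*b^2/3


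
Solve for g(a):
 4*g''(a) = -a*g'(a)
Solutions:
 g(a) = C1 + C2*erf(sqrt(2)*a/4)


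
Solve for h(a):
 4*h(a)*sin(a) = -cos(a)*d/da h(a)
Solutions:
 h(a) = C1*cos(a)^4


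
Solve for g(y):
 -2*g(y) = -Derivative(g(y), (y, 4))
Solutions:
 g(y) = C1*exp(-2^(1/4)*y) + C2*exp(2^(1/4)*y) + C3*sin(2^(1/4)*y) + C4*cos(2^(1/4)*y)


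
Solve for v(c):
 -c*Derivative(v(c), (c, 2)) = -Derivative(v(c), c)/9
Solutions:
 v(c) = C1 + C2*c^(10/9)


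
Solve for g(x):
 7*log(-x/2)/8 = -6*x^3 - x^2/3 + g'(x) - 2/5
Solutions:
 g(x) = C1 + 3*x^4/2 + x^3/9 + 7*x*log(-x)/8 + x*(-35*log(2) - 19)/40


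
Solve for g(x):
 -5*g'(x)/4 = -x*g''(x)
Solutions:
 g(x) = C1 + C2*x^(9/4)


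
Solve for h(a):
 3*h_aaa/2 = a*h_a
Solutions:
 h(a) = C1 + Integral(C2*airyai(2^(1/3)*3^(2/3)*a/3) + C3*airybi(2^(1/3)*3^(2/3)*a/3), a)


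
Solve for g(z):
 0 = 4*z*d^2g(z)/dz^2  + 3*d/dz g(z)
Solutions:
 g(z) = C1 + C2*z^(1/4)


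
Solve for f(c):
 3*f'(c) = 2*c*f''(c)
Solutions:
 f(c) = C1 + C2*c^(5/2)


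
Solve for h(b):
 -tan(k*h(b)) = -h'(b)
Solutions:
 h(b) = Piecewise((-asin(exp(C1*k + b*k))/k + pi/k, Ne(k, 0)), (nan, True))
 h(b) = Piecewise((asin(exp(C1*k + b*k))/k, Ne(k, 0)), (nan, True))


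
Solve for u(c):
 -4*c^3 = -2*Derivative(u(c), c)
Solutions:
 u(c) = C1 + c^4/2


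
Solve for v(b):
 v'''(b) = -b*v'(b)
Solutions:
 v(b) = C1 + Integral(C2*airyai(-b) + C3*airybi(-b), b)


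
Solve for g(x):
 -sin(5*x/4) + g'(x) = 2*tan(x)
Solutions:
 g(x) = C1 - 2*log(cos(x)) - 4*cos(5*x/4)/5


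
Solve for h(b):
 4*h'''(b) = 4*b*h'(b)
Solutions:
 h(b) = C1 + Integral(C2*airyai(b) + C3*airybi(b), b)


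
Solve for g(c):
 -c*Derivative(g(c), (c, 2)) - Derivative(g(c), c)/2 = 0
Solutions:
 g(c) = C1 + C2*sqrt(c)


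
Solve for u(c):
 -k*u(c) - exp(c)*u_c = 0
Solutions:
 u(c) = C1*exp(k*exp(-c))


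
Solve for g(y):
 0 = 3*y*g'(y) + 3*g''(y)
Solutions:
 g(y) = C1 + C2*erf(sqrt(2)*y/2)


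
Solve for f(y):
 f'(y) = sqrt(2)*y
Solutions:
 f(y) = C1 + sqrt(2)*y^2/2


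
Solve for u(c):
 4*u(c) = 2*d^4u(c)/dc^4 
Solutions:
 u(c) = C1*exp(-2^(1/4)*c) + C2*exp(2^(1/4)*c) + C3*sin(2^(1/4)*c) + C4*cos(2^(1/4)*c)


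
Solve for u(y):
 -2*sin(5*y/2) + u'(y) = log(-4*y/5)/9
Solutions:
 u(y) = C1 + y*log(-y)/9 - y*log(5)/9 - y/9 + 2*y*log(2)/9 - 4*cos(5*y/2)/5


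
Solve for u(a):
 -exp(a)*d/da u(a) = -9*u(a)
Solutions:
 u(a) = C1*exp(-9*exp(-a))


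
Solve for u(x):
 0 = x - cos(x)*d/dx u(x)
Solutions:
 u(x) = C1 + Integral(x/cos(x), x)


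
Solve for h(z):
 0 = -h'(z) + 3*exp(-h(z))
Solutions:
 h(z) = log(C1 + 3*z)


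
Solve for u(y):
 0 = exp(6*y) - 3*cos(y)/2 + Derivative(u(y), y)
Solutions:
 u(y) = C1 - exp(6*y)/6 + 3*sin(y)/2


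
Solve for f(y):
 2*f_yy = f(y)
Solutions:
 f(y) = C1*exp(-sqrt(2)*y/2) + C2*exp(sqrt(2)*y/2)


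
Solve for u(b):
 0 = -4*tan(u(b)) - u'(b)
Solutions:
 u(b) = pi - asin(C1*exp(-4*b))
 u(b) = asin(C1*exp(-4*b))


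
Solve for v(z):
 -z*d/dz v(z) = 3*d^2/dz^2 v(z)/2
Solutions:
 v(z) = C1 + C2*erf(sqrt(3)*z/3)


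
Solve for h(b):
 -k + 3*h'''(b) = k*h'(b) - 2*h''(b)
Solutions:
 h(b) = C1 + C2*exp(b*(sqrt(3*k + 1) - 1)/3) + C3*exp(-b*(sqrt(3*k + 1) + 1)/3) - b


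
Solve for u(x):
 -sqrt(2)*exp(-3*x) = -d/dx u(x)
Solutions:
 u(x) = C1 - sqrt(2)*exp(-3*x)/3


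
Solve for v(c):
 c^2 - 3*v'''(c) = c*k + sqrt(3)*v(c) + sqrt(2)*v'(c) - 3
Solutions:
 v(c) = C1*exp(c*(-2*2^(5/6)/(9*sqrt(3) + sqrt(8*sqrt(2) + 243))^(1/3) + 2^(2/3)*(9*sqrt(3) + sqrt(8*sqrt(2) + 243))^(1/3))/12)*sin(sqrt(3)*c*(2*2^(5/6)/(9*sqrt(3) + sqrt(8*sqrt(2) + 243))^(1/3) + 2^(2/3)*(9*sqrt(3) + sqrt(8*sqrt(2) + 243))^(1/3))/12) + C2*exp(c*(-2*2^(5/6)/(9*sqrt(3) + sqrt(8*sqrt(2) + 243))^(1/3) + 2^(2/3)*(9*sqrt(3) + sqrt(8*sqrt(2) + 243))^(1/3))/12)*cos(sqrt(3)*c*(2*2^(5/6)/(9*sqrt(3) + sqrt(8*sqrt(2) + 243))^(1/3) + 2^(2/3)*(9*sqrt(3) + sqrt(8*sqrt(2) + 243))^(1/3))/12) + C3*exp(-c*(-2*2^(5/6)/(9*sqrt(3) + sqrt(8*sqrt(2) + 243))^(1/3) + 2^(2/3)*(9*sqrt(3) + sqrt(8*sqrt(2) + 243))^(1/3))/6) + sqrt(3)*c^2/3 - sqrt(3)*c*k/3 - 2*sqrt(2)*c/3 + sqrt(2)*k/3 + 13*sqrt(3)/9


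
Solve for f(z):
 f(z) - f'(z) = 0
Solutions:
 f(z) = C1*exp(z)


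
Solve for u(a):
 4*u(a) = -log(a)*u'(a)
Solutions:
 u(a) = C1*exp(-4*li(a))


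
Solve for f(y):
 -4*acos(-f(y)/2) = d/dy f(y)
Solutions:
 Integral(1/acos(-_y/2), (_y, f(y))) = C1 - 4*y


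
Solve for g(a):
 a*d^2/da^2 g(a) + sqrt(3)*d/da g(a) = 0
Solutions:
 g(a) = C1 + C2*a^(1 - sqrt(3))


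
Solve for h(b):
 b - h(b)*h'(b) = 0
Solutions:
 h(b) = -sqrt(C1 + b^2)
 h(b) = sqrt(C1 + b^2)


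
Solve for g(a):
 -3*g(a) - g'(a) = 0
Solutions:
 g(a) = C1*exp(-3*a)


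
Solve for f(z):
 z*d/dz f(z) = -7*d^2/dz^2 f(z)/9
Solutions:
 f(z) = C1 + C2*erf(3*sqrt(14)*z/14)


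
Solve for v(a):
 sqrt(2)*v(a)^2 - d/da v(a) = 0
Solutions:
 v(a) = -1/(C1 + sqrt(2)*a)


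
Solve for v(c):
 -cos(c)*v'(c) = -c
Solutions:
 v(c) = C1 + Integral(c/cos(c), c)


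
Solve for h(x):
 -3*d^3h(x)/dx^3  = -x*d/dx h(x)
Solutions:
 h(x) = C1 + Integral(C2*airyai(3^(2/3)*x/3) + C3*airybi(3^(2/3)*x/3), x)


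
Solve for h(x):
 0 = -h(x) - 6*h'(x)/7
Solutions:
 h(x) = C1*exp(-7*x/6)


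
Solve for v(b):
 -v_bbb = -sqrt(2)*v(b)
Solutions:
 v(b) = C3*exp(2^(1/6)*b) + (C1*sin(2^(1/6)*sqrt(3)*b/2) + C2*cos(2^(1/6)*sqrt(3)*b/2))*exp(-2^(1/6)*b/2)


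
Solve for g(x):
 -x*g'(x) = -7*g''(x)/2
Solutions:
 g(x) = C1 + C2*erfi(sqrt(7)*x/7)


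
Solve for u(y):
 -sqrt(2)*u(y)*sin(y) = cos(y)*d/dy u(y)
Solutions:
 u(y) = C1*cos(y)^(sqrt(2))


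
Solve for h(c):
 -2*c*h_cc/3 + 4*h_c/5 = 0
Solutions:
 h(c) = C1 + C2*c^(11/5)


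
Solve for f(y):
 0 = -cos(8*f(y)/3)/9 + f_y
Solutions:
 -y/9 - 3*log(sin(8*f(y)/3) - 1)/16 + 3*log(sin(8*f(y)/3) + 1)/16 = C1


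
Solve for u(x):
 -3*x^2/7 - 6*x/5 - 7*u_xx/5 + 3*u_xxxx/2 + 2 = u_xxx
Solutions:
 u(x) = C1 + C2*x + C3*exp(x*(5 - sqrt(235))/15) + C4*exp(x*(5 + sqrt(235))/15) - 5*x^4/196 - 24*x^3/343 + 2575*x^2/4802


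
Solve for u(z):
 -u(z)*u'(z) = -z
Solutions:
 u(z) = -sqrt(C1 + z^2)
 u(z) = sqrt(C1 + z^2)


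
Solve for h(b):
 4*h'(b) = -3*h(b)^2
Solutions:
 h(b) = 4/(C1 + 3*b)


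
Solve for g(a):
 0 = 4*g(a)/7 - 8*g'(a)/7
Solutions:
 g(a) = C1*exp(a/2)


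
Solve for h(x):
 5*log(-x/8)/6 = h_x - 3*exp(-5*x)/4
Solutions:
 h(x) = C1 + 5*x*log(-x)/6 + 5*x*(-3*log(2) - 1)/6 - 3*exp(-5*x)/20


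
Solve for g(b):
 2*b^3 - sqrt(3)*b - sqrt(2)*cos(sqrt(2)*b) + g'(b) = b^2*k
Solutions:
 g(b) = C1 - b^4/2 + b^3*k/3 + sqrt(3)*b^2/2 + sin(sqrt(2)*b)


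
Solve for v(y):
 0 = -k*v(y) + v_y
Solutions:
 v(y) = C1*exp(k*y)


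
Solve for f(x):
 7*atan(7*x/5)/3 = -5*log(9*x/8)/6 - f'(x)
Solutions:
 f(x) = C1 - 5*x*log(x)/6 - 7*x*atan(7*x/5)/3 - 5*x*log(3)/3 + 5*x/6 + 5*x*log(2)/2 + 5*log(49*x^2 + 25)/6


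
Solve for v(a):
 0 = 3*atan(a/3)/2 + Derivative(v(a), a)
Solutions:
 v(a) = C1 - 3*a*atan(a/3)/2 + 9*log(a^2 + 9)/4


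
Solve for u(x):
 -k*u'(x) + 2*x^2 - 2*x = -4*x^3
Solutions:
 u(x) = C1 + x^4/k + 2*x^3/(3*k) - x^2/k


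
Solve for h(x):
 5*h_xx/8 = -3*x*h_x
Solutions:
 h(x) = C1 + C2*erf(2*sqrt(15)*x/5)


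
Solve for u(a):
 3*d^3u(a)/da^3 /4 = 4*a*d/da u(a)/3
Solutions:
 u(a) = C1 + Integral(C2*airyai(2*6^(1/3)*a/3) + C3*airybi(2*6^(1/3)*a/3), a)


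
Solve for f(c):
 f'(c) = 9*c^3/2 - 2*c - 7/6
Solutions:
 f(c) = C1 + 9*c^4/8 - c^2 - 7*c/6


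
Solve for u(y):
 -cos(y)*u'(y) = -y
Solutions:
 u(y) = C1 + Integral(y/cos(y), y)


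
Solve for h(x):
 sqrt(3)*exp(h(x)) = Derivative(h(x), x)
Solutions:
 h(x) = log(-1/(C1 + sqrt(3)*x))


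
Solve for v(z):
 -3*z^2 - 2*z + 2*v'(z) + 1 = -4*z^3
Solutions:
 v(z) = C1 - z^4/2 + z^3/2 + z^2/2 - z/2


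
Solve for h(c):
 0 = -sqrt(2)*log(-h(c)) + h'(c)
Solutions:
 -li(-h(c)) = C1 + sqrt(2)*c


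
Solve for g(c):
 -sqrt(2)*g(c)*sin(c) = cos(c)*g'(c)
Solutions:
 g(c) = C1*cos(c)^(sqrt(2))


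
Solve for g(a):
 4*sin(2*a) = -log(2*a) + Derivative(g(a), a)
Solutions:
 g(a) = C1 + a*log(a) - a + a*log(2) - 2*cos(2*a)


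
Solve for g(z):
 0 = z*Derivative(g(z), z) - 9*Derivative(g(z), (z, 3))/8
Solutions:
 g(z) = C1 + Integral(C2*airyai(2*3^(1/3)*z/3) + C3*airybi(2*3^(1/3)*z/3), z)


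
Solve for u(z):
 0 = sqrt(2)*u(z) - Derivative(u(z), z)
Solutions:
 u(z) = C1*exp(sqrt(2)*z)


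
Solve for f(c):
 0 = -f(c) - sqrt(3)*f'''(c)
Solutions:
 f(c) = C3*exp(-3^(5/6)*c/3) + (C1*sin(3^(1/3)*c/2) + C2*cos(3^(1/3)*c/2))*exp(3^(5/6)*c/6)


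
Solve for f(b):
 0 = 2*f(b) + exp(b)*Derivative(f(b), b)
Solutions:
 f(b) = C1*exp(2*exp(-b))


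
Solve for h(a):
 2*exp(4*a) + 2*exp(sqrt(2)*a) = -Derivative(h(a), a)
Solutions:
 h(a) = C1 - exp(4*a)/2 - sqrt(2)*exp(sqrt(2)*a)


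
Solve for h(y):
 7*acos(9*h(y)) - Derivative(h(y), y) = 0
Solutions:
 Integral(1/acos(9*_y), (_y, h(y))) = C1 + 7*y


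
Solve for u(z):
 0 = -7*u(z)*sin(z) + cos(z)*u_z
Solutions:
 u(z) = C1/cos(z)^7


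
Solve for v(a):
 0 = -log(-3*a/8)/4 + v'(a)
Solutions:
 v(a) = C1 + a*log(-a)/4 + a*(-3*log(2) - 1 + log(3))/4


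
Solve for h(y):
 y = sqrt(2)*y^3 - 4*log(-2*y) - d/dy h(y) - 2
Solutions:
 h(y) = C1 + sqrt(2)*y^4/4 - y^2/2 - 4*y*log(-y) + 2*y*(1 - 2*log(2))


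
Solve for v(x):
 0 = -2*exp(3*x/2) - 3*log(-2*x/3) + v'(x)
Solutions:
 v(x) = C1 + 3*x*log(-x) + 3*x*(-log(3) - 1 + log(2)) + 4*exp(3*x/2)/3


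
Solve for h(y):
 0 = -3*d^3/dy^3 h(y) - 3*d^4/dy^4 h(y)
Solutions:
 h(y) = C1 + C2*y + C3*y^2 + C4*exp(-y)


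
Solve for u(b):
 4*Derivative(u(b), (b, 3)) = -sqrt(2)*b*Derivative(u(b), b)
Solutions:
 u(b) = C1 + Integral(C2*airyai(-sqrt(2)*b/2) + C3*airybi(-sqrt(2)*b/2), b)


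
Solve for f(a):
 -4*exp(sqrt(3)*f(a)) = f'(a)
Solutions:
 f(a) = sqrt(3)*(2*log(1/(C1 + 4*a)) - log(3))/6


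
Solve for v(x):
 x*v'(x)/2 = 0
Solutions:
 v(x) = C1


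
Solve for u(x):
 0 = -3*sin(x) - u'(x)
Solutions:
 u(x) = C1 + 3*cos(x)


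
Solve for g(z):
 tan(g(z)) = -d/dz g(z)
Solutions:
 g(z) = pi - asin(C1*exp(-z))
 g(z) = asin(C1*exp(-z))


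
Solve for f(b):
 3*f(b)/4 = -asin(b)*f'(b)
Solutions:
 f(b) = C1*exp(-3*Integral(1/asin(b), b)/4)


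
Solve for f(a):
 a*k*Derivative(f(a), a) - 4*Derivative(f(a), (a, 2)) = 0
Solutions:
 f(a) = Piecewise((-sqrt(2)*sqrt(pi)*C1*erf(sqrt(2)*a*sqrt(-k)/4)/sqrt(-k) - C2, (k > 0) | (k < 0)), (-C1*a - C2, True))


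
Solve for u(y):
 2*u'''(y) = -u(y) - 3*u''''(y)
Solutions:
 u(y) = C1*exp(y*(-1 + sqrt(1 + 6*2^(2/3)/(1 + sqrt(15)*I)^(1/3) + 3*2^(1/3)*(1 + sqrt(15)*I)^(1/3)))/6)*sin(y*sqrt(Abs(-2 + 6*2^(2/3)/(1 + sqrt(15)*I)^(1/3) + 2/sqrt(1 + 6*2^(2/3)/(1 + sqrt(15)*I)^(1/3) + 3*2^(1/3)*(1 + sqrt(15)*I)^(1/3)) + 3*2^(1/3)*(1 + sqrt(15)*I)^(1/3)))/6) + C2*exp(y*(-1 + sqrt(1 + 6*2^(2/3)/(1 + sqrt(15)*I)^(1/3) + 3*2^(1/3)*(1 + sqrt(15)*I)^(1/3)))/6)*cos(y*sqrt(-2 + 6*2^(2/3)/(1 + sqrt(15)*I)^(1/3) + 2/sqrt(1 + 6*2^(2/3)/(1 + sqrt(15)*I)^(1/3) + 3*2^(1/3)*(1 + sqrt(15)*I)^(1/3)) + 3*2^(1/3)*(1 + sqrt(15)*I)^(1/3))/6) + C3*exp(-y*(1 + sqrt(1 + 6*2^(2/3)/(1 + sqrt(15)*I)^(1/3) + 3*2^(1/3)*(1 + sqrt(15)*I)^(1/3)))/6)*sin(y*sqrt(Abs(2 - 3*2^(1/3)*(1 + sqrt(15)*I)^(1/3) + 2/sqrt(1 + 6*2^(2/3)/(1 + sqrt(15)*I)^(1/3) + 3*2^(1/3)*(1 + sqrt(15)*I)^(1/3)) - 6*2^(2/3)/(1 + sqrt(15)*I)^(1/3)))/6) + C4*exp(-y*(1 + sqrt(1 + 6*2^(2/3)/(1 + sqrt(15)*I)^(1/3) + 3*2^(1/3)*(1 + sqrt(15)*I)^(1/3)))/6)*cos(y*sqrt(-2 + 6*2^(2/3)/(1 + sqrt(15)*I)^(1/3) - 2/sqrt(1 + 6*2^(2/3)/(1 + sqrt(15)*I)^(1/3) + 3*2^(1/3)*(1 + sqrt(15)*I)^(1/3)) + 3*2^(1/3)*(1 + sqrt(15)*I)^(1/3))/6)


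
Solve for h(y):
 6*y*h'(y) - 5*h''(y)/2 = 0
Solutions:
 h(y) = C1 + C2*erfi(sqrt(30)*y/5)


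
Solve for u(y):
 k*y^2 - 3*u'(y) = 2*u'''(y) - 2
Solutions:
 u(y) = C1 + C2*sin(sqrt(6)*y/2) + C3*cos(sqrt(6)*y/2) + k*y^3/9 - 4*k*y/9 + 2*y/3


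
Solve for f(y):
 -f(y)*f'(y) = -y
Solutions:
 f(y) = -sqrt(C1 + y^2)
 f(y) = sqrt(C1 + y^2)


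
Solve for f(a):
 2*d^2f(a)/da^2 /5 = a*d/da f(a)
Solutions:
 f(a) = C1 + C2*erfi(sqrt(5)*a/2)


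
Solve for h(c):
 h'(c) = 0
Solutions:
 h(c) = C1


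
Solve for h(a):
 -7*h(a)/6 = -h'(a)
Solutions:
 h(a) = C1*exp(7*a/6)


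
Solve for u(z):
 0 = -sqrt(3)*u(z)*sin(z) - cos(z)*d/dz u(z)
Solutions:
 u(z) = C1*cos(z)^(sqrt(3))


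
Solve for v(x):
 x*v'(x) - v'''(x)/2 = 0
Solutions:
 v(x) = C1 + Integral(C2*airyai(2^(1/3)*x) + C3*airybi(2^(1/3)*x), x)


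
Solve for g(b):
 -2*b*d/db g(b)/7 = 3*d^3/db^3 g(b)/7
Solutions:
 g(b) = C1 + Integral(C2*airyai(-2^(1/3)*3^(2/3)*b/3) + C3*airybi(-2^(1/3)*3^(2/3)*b/3), b)


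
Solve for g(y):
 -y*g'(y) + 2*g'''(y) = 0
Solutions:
 g(y) = C1 + Integral(C2*airyai(2^(2/3)*y/2) + C3*airybi(2^(2/3)*y/2), y)


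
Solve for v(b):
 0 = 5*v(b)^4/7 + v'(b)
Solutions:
 v(b) = 7^(1/3)*(1/(C1 + 15*b))^(1/3)
 v(b) = 7^(1/3)*(-3^(2/3) - 3*3^(1/6)*I)*(1/(C1 + 5*b))^(1/3)/6
 v(b) = 7^(1/3)*(-3^(2/3) + 3*3^(1/6)*I)*(1/(C1 + 5*b))^(1/3)/6


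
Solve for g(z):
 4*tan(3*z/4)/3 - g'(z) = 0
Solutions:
 g(z) = C1 - 16*log(cos(3*z/4))/9


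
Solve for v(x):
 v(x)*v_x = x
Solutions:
 v(x) = -sqrt(C1 + x^2)
 v(x) = sqrt(C1 + x^2)


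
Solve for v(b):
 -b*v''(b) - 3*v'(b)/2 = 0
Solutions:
 v(b) = C1 + C2/sqrt(b)


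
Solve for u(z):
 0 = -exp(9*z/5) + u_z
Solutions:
 u(z) = C1 + 5*exp(9*z/5)/9


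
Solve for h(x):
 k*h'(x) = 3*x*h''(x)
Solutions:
 h(x) = C1 + x^(re(k)/3 + 1)*(C2*sin(log(x)*Abs(im(k))/3) + C3*cos(log(x)*im(k)/3))


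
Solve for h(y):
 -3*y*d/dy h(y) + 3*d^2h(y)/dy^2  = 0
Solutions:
 h(y) = C1 + C2*erfi(sqrt(2)*y/2)


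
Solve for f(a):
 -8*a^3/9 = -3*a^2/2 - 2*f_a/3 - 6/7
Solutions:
 f(a) = C1 + a^4/3 - 3*a^3/4 - 9*a/7


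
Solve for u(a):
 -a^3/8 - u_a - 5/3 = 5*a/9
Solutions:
 u(a) = C1 - a^4/32 - 5*a^2/18 - 5*a/3


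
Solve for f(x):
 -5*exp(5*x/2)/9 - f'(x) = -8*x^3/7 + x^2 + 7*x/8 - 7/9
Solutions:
 f(x) = C1 + 2*x^4/7 - x^3/3 - 7*x^2/16 + 7*x/9 - 2*exp(5*x/2)/9


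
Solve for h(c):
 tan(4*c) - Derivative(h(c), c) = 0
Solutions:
 h(c) = C1 - log(cos(4*c))/4


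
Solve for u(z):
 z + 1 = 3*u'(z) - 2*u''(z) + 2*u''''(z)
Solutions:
 u(z) = C1 + C2*exp(6^(1/3)*z*(2*6^(1/3)/(sqrt(681) + 27)^(1/3) + (sqrt(681) + 27)^(1/3))/12)*sin(2^(1/3)*3^(1/6)*z*(-3^(2/3)*(sqrt(681) + 27)^(1/3) + 6*2^(1/3)/(sqrt(681) + 27)^(1/3))/12) + C3*exp(6^(1/3)*z*(2*6^(1/3)/(sqrt(681) + 27)^(1/3) + (sqrt(681) + 27)^(1/3))/12)*cos(2^(1/3)*3^(1/6)*z*(-3^(2/3)*(sqrt(681) + 27)^(1/3) + 6*2^(1/3)/(sqrt(681) + 27)^(1/3))/12) + C4*exp(-6^(1/3)*z*(2*6^(1/3)/(sqrt(681) + 27)^(1/3) + (sqrt(681) + 27)^(1/3))/6) + z^2/6 + 5*z/9


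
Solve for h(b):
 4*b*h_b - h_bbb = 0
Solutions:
 h(b) = C1 + Integral(C2*airyai(2^(2/3)*b) + C3*airybi(2^(2/3)*b), b)


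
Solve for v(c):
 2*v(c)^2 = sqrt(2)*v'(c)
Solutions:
 v(c) = -1/(C1 + sqrt(2)*c)


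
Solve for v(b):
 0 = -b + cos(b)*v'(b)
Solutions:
 v(b) = C1 + Integral(b/cos(b), b)


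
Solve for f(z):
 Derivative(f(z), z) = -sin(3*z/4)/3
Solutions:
 f(z) = C1 + 4*cos(3*z/4)/9


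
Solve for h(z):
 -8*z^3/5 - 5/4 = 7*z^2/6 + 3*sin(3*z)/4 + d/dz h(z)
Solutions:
 h(z) = C1 - 2*z^4/5 - 7*z^3/18 - 5*z/4 + cos(3*z)/4


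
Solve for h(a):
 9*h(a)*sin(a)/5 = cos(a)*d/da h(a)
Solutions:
 h(a) = C1/cos(a)^(9/5)


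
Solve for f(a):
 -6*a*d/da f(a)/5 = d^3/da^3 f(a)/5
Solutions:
 f(a) = C1 + Integral(C2*airyai(-6^(1/3)*a) + C3*airybi(-6^(1/3)*a), a)


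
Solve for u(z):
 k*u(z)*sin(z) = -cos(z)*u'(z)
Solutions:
 u(z) = C1*exp(k*log(cos(z)))


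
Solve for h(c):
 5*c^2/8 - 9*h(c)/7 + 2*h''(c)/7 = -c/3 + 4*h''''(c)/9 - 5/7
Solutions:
 h(c) = 35*c^2/72 + 7*c/27 + (C1*sin(3*sqrt(2)*7^(3/4)*c*sin(atan(3*sqrt(3))/2)/14) + C2*cos(3*sqrt(2)*7^(3/4)*c*sin(atan(3*sqrt(3))/2)/14))*exp(-3*sqrt(2)*7^(3/4)*c*cos(atan(3*sqrt(3))/2)/14) + (C3*sin(3*sqrt(2)*7^(3/4)*c*sin(atan(3*sqrt(3))/2)/14) + C4*cos(3*sqrt(2)*7^(3/4)*c*sin(atan(3*sqrt(3))/2)/14))*exp(3*sqrt(2)*7^(3/4)*c*cos(atan(3*sqrt(3))/2)/14) + 125/162


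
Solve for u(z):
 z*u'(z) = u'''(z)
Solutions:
 u(z) = C1 + Integral(C2*airyai(z) + C3*airybi(z), z)


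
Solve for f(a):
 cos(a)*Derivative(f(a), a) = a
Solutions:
 f(a) = C1 + Integral(a/cos(a), a)


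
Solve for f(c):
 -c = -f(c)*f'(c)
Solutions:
 f(c) = -sqrt(C1 + c^2)
 f(c) = sqrt(C1 + c^2)


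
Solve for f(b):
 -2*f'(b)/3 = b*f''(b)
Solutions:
 f(b) = C1 + C2*b^(1/3)


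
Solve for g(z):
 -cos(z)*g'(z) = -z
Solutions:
 g(z) = C1 + Integral(z/cos(z), z)


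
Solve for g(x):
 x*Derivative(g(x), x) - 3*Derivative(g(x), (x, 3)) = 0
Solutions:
 g(x) = C1 + Integral(C2*airyai(3^(2/3)*x/3) + C3*airybi(3^(2/3)*x/3), x)


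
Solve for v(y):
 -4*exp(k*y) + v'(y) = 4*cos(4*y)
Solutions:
 v(y) = C1 + sin(4*y) + 4*exp(k*y)/k


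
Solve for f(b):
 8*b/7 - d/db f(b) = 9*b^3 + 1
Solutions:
 f(b) = C1 - 9*b^4/4 + 4*b^2/7 - b


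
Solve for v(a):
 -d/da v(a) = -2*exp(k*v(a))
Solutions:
 v(a) = Piecewise((log(-1/(C1*k + 2*a*k))/k, Ne(k, 0)), (nan, True))
 v(a) = Piecewise((C1 + 2*a, Eq(k, 0)), (nan, True))


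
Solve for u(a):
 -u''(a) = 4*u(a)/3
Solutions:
 u(a) = C1*sin(2*sqrt(3)*a/3) + C2*cos(2*sqrt(3)*a/3)


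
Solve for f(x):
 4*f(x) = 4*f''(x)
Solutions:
 f(x) = C1*exp(-x) + C2*exp(x)


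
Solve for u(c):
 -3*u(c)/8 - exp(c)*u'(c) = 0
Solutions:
 u(c) = C1*exp(3*exp(-c)/8)


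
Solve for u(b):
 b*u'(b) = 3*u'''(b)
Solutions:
 u(b) = C1 + Integral(C2*airyai(3^(2/3)*b/3) + C3*airybi(3^(2/3)*b/3), b)


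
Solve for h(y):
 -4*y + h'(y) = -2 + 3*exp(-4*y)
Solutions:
 h(y) = C1 + 2*y^2 - 2*y - 3*exp(-4*y)/4


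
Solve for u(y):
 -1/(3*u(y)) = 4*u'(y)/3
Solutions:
 u(y) = -sqrt(C1 - 2*y)/2
 u(y) = sqrt(C1 - 2*y)/2


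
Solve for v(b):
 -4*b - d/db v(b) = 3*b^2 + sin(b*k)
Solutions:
 v(b) = C1 - b^3 - 2*b^2 + cos(b*k)/k


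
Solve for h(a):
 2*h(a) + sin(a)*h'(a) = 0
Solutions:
 h(a) = C1*(cos(a) + 1)/(cos(a) - 1)


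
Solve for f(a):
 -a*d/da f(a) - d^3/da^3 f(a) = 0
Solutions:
 f(a) = C1 + Integral(C2*airyai(-a) + C3*airybi(-a), a)


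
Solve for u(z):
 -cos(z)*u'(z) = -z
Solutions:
 u(z) = C1 + Integral(z/cos(z), z)


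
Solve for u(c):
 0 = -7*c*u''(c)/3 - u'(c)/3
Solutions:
 u(c) = C1 + C2*c^(6/7)


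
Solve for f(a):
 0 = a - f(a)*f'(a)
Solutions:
 f(a) = -sqrt(C1 + a^2)
 f(a) = sqrt(C1 + a^2)


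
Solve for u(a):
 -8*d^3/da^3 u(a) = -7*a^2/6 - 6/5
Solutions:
 u(a) = C1 + C2*a + C3*a^2 + 7*a^5/2880 + a^3/40


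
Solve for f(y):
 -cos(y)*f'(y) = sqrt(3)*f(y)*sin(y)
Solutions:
 f(y) = C1*cos(y)^(sqrt(3))


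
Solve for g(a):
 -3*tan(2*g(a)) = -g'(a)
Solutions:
 g(a) = -asin(C1*exp(6*a))/2 + pi/2
 g(a) = asin(C1*exp(6*a))/2


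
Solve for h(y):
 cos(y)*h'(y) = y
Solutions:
 h(y) = C1 + Integral(y/cos(y), y)


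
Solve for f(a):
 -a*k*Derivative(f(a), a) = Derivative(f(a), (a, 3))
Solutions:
 f(a) = C1 + Integral(C2*airyai(a*(-k)^(1/3)) + C3*airybi(a*(-k)^(1/3)), a)


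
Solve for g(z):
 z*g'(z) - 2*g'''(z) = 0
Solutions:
 g(z) = C1 + Integral(C2*airyai(2^(2/3)*z/2) + C3*airybi(2^(2/3)*z/2), z)


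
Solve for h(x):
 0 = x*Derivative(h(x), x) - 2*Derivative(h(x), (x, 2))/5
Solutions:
 h(x) = C1 + C2*erfi(sqrt(5)*x/2)


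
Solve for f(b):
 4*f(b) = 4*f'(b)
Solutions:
 f(b) = C1*exp(b)


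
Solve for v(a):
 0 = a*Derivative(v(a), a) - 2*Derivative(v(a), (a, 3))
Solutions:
 v(a) = C1 + Integral(C2*airyai(2^(2/3)*a/2) + C3*airybi(2^(2/3)*a/2), a)


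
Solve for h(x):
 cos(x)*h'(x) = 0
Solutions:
 h(x) = C1


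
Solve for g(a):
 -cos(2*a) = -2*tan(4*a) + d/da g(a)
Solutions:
 g(a) = C1 - log(cos(4*a))/2 - sin(2*a)/2


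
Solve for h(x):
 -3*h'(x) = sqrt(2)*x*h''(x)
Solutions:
 h(x) = C1 + C2*x^(1 - 3*sqrt(2)/2)


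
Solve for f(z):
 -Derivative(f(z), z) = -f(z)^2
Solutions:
 f(z) = -1/(C1 + z)


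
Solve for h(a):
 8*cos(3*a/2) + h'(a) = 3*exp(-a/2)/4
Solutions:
 h(a) = C1 - 16*sin(3*a/2)/3 - 3*exp(-a/2)/2


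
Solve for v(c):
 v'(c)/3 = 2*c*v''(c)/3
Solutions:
 v(c) = C1 + C2*c^(3/2)


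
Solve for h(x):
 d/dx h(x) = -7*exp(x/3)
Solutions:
 h(x) = C1 - 21*exp(x/3)


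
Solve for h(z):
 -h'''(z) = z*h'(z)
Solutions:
 h(z) = C1 + Integral(C2*airyai(-z) + C3*airybi(-z), z)


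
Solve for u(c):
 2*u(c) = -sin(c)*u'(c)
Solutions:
 u(c) = C1*(cos(c) + 1)/(cos(c) - 1)


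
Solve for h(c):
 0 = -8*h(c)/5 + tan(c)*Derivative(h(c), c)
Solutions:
 h(c) = C1*sin(c)^(8/5)


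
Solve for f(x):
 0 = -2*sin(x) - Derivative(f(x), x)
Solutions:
 f(x) = C1 + 2*cos(x)


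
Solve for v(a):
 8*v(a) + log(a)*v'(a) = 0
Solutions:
 v(a) = C1*exp(-8*li(a))


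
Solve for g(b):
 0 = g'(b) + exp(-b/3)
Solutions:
 g(b) = C1 + 3*exp(-b/3)


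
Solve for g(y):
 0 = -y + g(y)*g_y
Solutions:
 g(y) = -sqrt(C1 + y^2)
 g(y) = sqrt(C1 + y^2)


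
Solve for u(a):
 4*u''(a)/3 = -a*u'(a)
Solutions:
 u(a) = C1 + C2*erf(sqrt(6)*a/4)


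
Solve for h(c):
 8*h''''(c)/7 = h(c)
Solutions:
 h(c) = C1*exp(-14^(1/4)*c/2) + C2*exp(14^(1/4)*c/2) + C3*sin(14^(1/4)*c/2) + C4*cos(14^(1/4)*c/2)


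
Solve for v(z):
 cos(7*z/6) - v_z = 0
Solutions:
 v(z) = C1 + 6*sin(7*z/6)/7


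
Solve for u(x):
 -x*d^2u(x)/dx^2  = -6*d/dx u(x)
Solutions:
 u(x) = C1 + C2*x^7


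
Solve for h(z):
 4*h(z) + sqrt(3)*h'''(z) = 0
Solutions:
 h(z) = C3*exp(-2^(2/3)*3^(5/6)*z/3) + (C1*sin(2^(2/3)*3^(1/3)*z/2) + C2*cos(2^(2/3)*3^(1/3)*z/2))*exp(2^(2/3)*3^(5/6)*z/6)


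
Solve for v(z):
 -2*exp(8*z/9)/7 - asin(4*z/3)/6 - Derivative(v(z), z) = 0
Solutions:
 v(z) = C1 - z*asin(4*z/3)/6 - sqrt(9 - 16*z^2)/24 - 9*exp(8*z/9)/28


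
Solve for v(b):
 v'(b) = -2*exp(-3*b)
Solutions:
 v(b) = C1 + 2*exp(-3*b)/3


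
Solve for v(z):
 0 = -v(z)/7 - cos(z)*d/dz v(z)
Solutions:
 v(z) = C1*(sin(z) - 1)^(1/14)/(sin(z) + 1)^(1/14)


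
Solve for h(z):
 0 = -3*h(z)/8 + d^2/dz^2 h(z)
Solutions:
 h(z) = C1*exp(-sqrt(6)*z/4) + C2*exp(sqrt(6)*z/4)


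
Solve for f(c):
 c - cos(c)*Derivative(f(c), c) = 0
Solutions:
 f(c) = C1 + Integral(c/cos(c), c)


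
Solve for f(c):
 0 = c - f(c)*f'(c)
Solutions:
 f(c) = -sqrt(C1 + c^2)
 f(c) = sqrt(C1 + c^2)


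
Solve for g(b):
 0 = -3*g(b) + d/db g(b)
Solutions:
 g(b) = C1*exp(3*b)


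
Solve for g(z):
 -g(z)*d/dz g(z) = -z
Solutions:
 g(z) = -sqrt(C1 + z^2)
 g(z) = sqrt(C1 + z^2)


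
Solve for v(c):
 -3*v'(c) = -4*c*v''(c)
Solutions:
 v(c) = C1 + C2*c^(7/4)


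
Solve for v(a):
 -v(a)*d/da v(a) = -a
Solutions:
 v(a) = -sqrt(C1 + a^2)
 v(a) = sqrt(C1 + a^2)


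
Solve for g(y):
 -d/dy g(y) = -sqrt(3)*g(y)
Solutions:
 g(y) = C1*exp(sqrt(3)*y)


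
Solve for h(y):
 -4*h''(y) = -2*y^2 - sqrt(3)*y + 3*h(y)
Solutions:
 h(y) = C1*sin(sqrt(3)*y/2) + C2*cos(sqrt(3)*y/2) + 2*y^2/3 + sqrt(3)*y/3 - 16/9


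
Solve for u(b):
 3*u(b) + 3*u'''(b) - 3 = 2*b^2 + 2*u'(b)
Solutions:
 u(b) = C1*exp(2^(1/3)*b*(4/(sqrt(697) + 27)^(1/3) + 2^(1/3)*(sqrt(697) + 27)^(1/3))/12)*sin(2^(1/3)*sqrt(3)*b*(-2^(1/3)*(sqrt(697) + 27)^(1/3) + 4/(sqrt(697) + 27)^(1/3))/12) + C2*exp(2^(1/3)*b*(4/(sqrt(697) + 27)^(1/3) + 2^(1/3)*(sqrt(697) + 27)^(1/3))/12)*cos(2^(1/3)*sqrt(3)*b*(-2^(1/3)*(sqrt(697) + 27)^(1/3) + 4/(sqrt(697) + 27)^(1/3))/12) + C3*exp(-2^(1/3)*b*(4/(sqrt(697) + 27)^(1/3) + 2^(1/3)*(sqrt(697) + 27)^(1/3))/6) + 2*b^2/3 + 8*b/9 + 43/27


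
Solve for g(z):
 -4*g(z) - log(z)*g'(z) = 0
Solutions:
 g(z) = C1*exp(-4*li(z))


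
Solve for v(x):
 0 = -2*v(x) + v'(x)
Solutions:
 v(x) = C1*exp(2*x)


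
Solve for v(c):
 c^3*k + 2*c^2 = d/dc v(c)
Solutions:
 v(c) = C1 + c^4*k/4 + 2*c^3/3


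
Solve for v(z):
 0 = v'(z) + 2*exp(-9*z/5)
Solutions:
 v(z) = C1 + 10*exp(-9*z/5)/9


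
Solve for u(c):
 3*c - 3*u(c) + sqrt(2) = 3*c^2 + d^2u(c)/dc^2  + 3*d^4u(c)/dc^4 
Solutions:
 u(c) = -c^2 + c + (C1*sin(c*cos(atan(sqrt(35))/2)) + C2*cos(c*cos(atan(sqrt(35))/2)))*exp(-c*sin(atan(sqrt(35))/2)) + (C3*sin(c*cos(atan(sqrt(35))/2)) + C4*cos(c*cos(atan(sqrt(35))/2)))*exp(c*sin(atan(sqrt(35))/2)) + sqrt(2)/3 + 2/3
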